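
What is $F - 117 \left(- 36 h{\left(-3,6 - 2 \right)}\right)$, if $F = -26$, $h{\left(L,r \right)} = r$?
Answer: $16822$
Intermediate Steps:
$F - 117 \left(- 36 h{\left(-3,6 - 2 \right)}\right) = -26 - 117 \left(- 36 \left(6 - 2\right)\right) = -26 - 117 \left(\left(-36\right) 4\right) = -26 - -16848 = -26 + 16848 = 16822$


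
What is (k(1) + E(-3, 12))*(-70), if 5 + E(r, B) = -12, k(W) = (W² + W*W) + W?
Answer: 980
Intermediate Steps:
k(W) = W + 2*W² (k(W) = (W² + W²) + W = 2*W² + W = W + 2*W²)
E(r, B) = -17 (E(r, B) = -5 - 12 = -17)
(k(1) + E(-3, 12))*(-70) = (1*(1 + 2*1) - 17)*(-70) = (1*(1 + 2) - 17)*(-70) = (1*3 - 17)*(-70) = (3 - 17)*(-70) = -14*(-70) = 980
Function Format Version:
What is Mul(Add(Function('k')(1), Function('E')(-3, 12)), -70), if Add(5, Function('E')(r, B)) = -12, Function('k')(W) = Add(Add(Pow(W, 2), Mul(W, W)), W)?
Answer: 980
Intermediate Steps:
Function('k')(W) = Add(W, Mul(2, Pow(W, 2))) (Function('k')(W) = Add(Add(Pow(W, 2), Pow(W, 2)), W) = Add(Mul(2, Pow(W, 2)), W) = Add(W, Mul(2, Pow(W, 2))))
Function('E')(r, B) = -17 (Function('E')(r, B) = Add(-5, -12) = -17)
Mul(Add(Function('k')(1), Function('E')(-3, 12)), -70) = Mul(Add(Mul(1, Add(1, Mul(2, 1))), -17), -70) = Mul(Add(Mul(1, Add(1, 2)), -17), -70) = Mul(Add(Mul(1, 3), -17), -70) = Mul(Add(3, -17), -70) = Mul(-14, -70) = 980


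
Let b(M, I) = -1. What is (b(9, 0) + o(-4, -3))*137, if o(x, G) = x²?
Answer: 2055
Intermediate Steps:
(b(9, 0) + o(-4, -3))*137 = (-1 + (-4)²)*137 = (-1 + 16)*137 = 15*137 = 2055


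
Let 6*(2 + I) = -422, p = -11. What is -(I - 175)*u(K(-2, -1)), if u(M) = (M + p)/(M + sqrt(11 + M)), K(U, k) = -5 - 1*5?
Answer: 5194/9 ≈ 577.11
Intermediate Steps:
I = -217/3 (I = -2 + (1/6)*(-422) = -2 - 211/3 = -217/3 ≈ -72.333)
K(U, k) = -10 (K(U, k) = -5 - 5 = -10)
u(M) = (-11 + M)/(M + sqrt(11 + M)) (u(M) = (M - 11)/(M + sqrt(11 + M)) = (-11 + M)/(M + sqrt(11 + M)))
-(I - 175)*u(K(-2, -1)) = -(-217/3 - 175)*(-11 - 10)/(-10 + sqrt(11 - 10)) = -(-742)*-21/(-10 + sqrt(1))/3 = -(-742)*-21/(-10 + 1)/3 = -(-742)*-21/(-9)/3 = -(-742)*(-1/9*(-21))/3 = -(-742)*7/(3*3) = -1*(-5194/9) = 5194/9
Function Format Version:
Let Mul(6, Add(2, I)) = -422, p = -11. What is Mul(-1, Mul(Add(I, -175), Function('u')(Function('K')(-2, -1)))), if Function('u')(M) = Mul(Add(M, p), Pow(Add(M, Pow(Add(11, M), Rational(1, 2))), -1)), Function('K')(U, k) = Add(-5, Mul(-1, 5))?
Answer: Rational(5194, 9) ≈ 577.11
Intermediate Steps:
I = Rational(-217, 3) (I = Add(-2, Mul(Rational(1, 6), -422)) = Add(-2, Rational(-211, 3)) = Rational(-217, 3) ≈ -72.333)
Function('K')(U, k) = -10 (Function('K')(U, k) = Add(-5, -5) = -10)
Function('u')(M) = Mul(Pow(Add(M, Pow(Add(11, M), Rational(1, 2))), -1), Add(-11, M)) (Function('u')(M) = Mul(Add(M, -11), Pow(Add(M, Pow(Add(11, M), Rational(1, 2))), -1)) = Mul(Add(-11, M), Pow(Add(M, Pow(Add(11, M), Rational(1, 2))), -1)) = Mul(Pow(Add(M, Pow(Add(11, M), Rational(1, 2))), -1), Add(-11, M)))
Mul(-1, Mul(Add(I, -175), Function('u')(Function('K')(-2, -1)))) = Mul(-1, Mul(Add(Rational(-217, 3), -175), Mul(Pow(Add(-10, Pow(Add(11, -10), Rational(1, 2))), -1), Add(-11, -10)))) = Mul(-1, Mul(Rational(-742, 3), Mul(Pow(Add(-10, Pow(1, Rational(1, 2))), -1), -21))) = Mul(-1, Mul(Rational(-742, 3), Mul(Pow(Add(-10, 1), -1), -21))) = Mul(-1, Mul(Rational(-742, 3), Mul(Pow(-9, -1), -21))) = Mul(-1, Mul(Rational(-742, 3), Mul(Rational(-1, 9), -21))) = Mul(-1, Mul(Rational(-742, 3), Rational(7, 3))) = Mul(-1, Rational(-5194, 9)) = Rational(5194, 9)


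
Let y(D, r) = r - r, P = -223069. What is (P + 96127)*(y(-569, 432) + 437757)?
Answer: -55569749094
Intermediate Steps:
y(D, r) = 0
(P + 96127)*(y(-569, 432) + 437757) = (-223069 + 96127)*(0 + 437757) = -126942*437757 = -55569749094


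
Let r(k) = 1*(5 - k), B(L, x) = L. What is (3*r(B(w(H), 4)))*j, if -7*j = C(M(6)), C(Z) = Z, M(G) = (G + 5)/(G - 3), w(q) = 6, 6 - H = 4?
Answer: 11/7 ≈ 1.5714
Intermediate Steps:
H = 2 (H = 6 - 1*4 = 6 - 4 = 2)
M(G) = (5 + G)/(-3 + G)
r(k) = 5 - k
j = -11/21 (j = -(5 + 6)/(7*(-3 + 6)) = -11/(7*3) = -11/21 ≈ -0.52381)
(3*r(B(w(H), 4)))*j = (3*(5 - 1*6))*(-11/21) = (3*(5 - 6))*(-11/21) = (3*(-1))*(-11/21) = -3*(-11/21) = 11/7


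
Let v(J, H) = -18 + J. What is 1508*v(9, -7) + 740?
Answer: -12832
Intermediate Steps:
1508*v(9, -7) + 740 = 1508*(-18 + 9) + 740 = 1508*(-9) + 740 = -13572 + 740 = -12832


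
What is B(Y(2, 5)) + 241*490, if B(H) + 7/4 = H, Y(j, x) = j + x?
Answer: 472381/4 ≈ 1.1810e+5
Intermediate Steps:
B(H) = -7/4 + H
B(Y(2, 5)) + 241*490 = (-7/4 + (2 + 5)) + 241*490 = (-7/4 + 7) + 118090 = 21/4 + 118090 = 472381/4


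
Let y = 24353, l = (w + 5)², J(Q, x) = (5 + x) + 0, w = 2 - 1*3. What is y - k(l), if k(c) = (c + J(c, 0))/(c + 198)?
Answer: 5211521/214 ≈ 24353.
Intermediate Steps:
w = -1 (w = 2 - 3 = -1)
J(Q, x) = 5 + x
l = 16 (l = (-1 + 5)² = 4² = 16)
k(c) = (5 + c)/(198 + c) (k(c) = (c + (5 + 0))/(c + 198) = (c + 5)/(198 + c) = (5 + c)/(198 + c))
y - k(l) = 24353 - (5 + 16)/(198 + 16) = 24353 - 21/214 = 5211521/214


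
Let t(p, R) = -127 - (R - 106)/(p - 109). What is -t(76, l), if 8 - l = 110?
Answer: 4399/33 ≈ 133.30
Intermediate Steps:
l = -102 (l = 8 - 1*110 = 8 - 110 = -102)
t(p, R) = -127 - (-106 + R)/(-109 + p)
-t(76, l) = -(13949 - 1*(-102) - 127*76)/(-109 + 76) = -(13949 + 102 - 9652)/(-33) = -(-1)*4399/33 = -1*(-4399/33) = 4399/33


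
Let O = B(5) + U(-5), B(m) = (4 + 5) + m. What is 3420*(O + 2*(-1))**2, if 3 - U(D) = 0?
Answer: 769500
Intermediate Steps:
U(D) = 3 (U(D) = 3 - 1*0 = 3 + 0 = 3)
B(m) = 9 + m
O = 17 (O = (9 + 5) + 3 = 14 + 3 = 17)
3420*(O + 2*(-1))**2 = 3420*(17 + 2*(-1))**2 = 3420*(17 - 2)**2 = 3420*15**2 = 3420*225 = 769500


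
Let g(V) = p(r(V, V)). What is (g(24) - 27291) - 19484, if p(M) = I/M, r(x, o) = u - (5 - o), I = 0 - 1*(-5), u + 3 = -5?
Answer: -514520/11 ≈ -46775.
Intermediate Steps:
u = -8 (u = -3 - 5 = -8)
I = 5 (I = 0 + 5 = 5)
r(x, o) = -13 + o (r(x, o) = -8 - (5 - o) = -8 + (-5 + o) = -13 + o)
p(M) = 5/M
g(V) = 5/(-13 + V)
(g(24) - 27291) - 19484 = (5/(-13 + 24) - 27291) - 19484 = (5/11 - 27291) - 19484 = -300196/11 - 19484 = -514520/11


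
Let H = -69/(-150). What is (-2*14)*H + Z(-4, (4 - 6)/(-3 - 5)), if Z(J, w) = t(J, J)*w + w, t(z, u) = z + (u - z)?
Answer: -1363/100 ≈ -13.630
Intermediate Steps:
t(z, u) = u
H = 23/50 (H = -69*(-1/150) = 23/50 ≈ 0.46000)
Z(J, w) = w + J*w (Z(J, w) = J*w + w = w + J*w)
(-2*14)*H + Z(-4, (4 - 6)/(-3 - 5)) = -2*14*(23/50) + ((4 - 6)/(-3 - 5))*(1 - 4) = -28*23/50 - 2/(-8)*(-3) = -322/25 - 2*(-⅛)*(-3) = -322/25 + (¼)*(-3) = -322/25 - ¾ = -1363/100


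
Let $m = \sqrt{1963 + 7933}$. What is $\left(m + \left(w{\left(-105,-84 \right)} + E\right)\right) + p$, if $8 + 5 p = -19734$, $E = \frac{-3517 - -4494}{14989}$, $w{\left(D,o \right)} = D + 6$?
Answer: $- \frac{303327508}{74945} + 2 \sqrt{2474} \approx -3947.9$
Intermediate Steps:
$w{\left(D,o \right)} = 6 + D$
$E = \frac{977}{14989}$ ($E = \left(-3517 + 4494\right) \frac{1}{14989} = 977 \cdot \frac{1}{14989} = \frac{977}{14989} \approx 0.065181$)
$p = - \frac{19742}{5}$ ($p = - \frac{8}{5} + \frac{1}{5} \left(-19734\right) = - \frac{8}{5} - \frac{19734}{5} = - \frac{19742}{5} \approx -3948.4$)
$m = 2 \sqrt{2474}$ ($m = \sqrt{9896} = 2 \sqrt{2474} \approx 99.479$)
$\left(m + \left(w{\left(-105,-84 \right)} + E\right)\right) + p = \left(2 \sqrt{2474} + \left(\left(6 - 105\right) + \frac{977}{14989}\right)\right) - \frac{19742}{5} = \left(2 \sqrt{2474} + \left(-99 + \frac{977}{14989}\right)\right) - \frac{19742}{5} = \left(2 \sqrt{2474} - \frac{1482934}{14989}\right) - \frac{19742}{5} = \left(- \frac{1482934}{14989} + 2 \sqrt{2474}\right) - \frac{19742}{5} = - \frac{303327508}{74945} + 2 \sqrt{2474}$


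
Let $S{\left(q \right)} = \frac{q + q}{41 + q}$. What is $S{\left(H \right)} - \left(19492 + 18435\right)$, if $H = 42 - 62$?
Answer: $- \frac{796507}{21} \approx -37929.0$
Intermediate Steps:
$H = -20$ ($H = 42 - 62 = -20$)
$S{\left(q \right)} = \frac{2 q}{41 + q}$
$S{\left(H \right)} - \left(19492 + 18435\right) = 2 \left(-20\right) \frac{1}{41 - 20} - \left(19492 + 18435\right) = 2 \left(-20\right) \frac{1}{21} - 37927 = - \frac{40}{21} - 37927 = - \frac{796507}{21}$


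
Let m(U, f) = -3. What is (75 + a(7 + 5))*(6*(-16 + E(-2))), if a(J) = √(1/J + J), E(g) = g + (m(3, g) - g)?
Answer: -8550 - 19*√435 ≈ -8946.3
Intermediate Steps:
E(g) = -3 (E(g) = g + (-3 - g) = -3)
a(J) = √(J + 1/J)
(75 + a(7 + 5))*(6*(-16 + E(-2))) = (75 + √((7 + 5) + 1/(7 + 5)))*(6*(-16 - 3)) = (75 + √(12 + 1/12))*(6*(-19)) = (75 + √(12 + 1/12))*(-114) = (75 + √(145/12))*(-114) = (75 + √435/6)*(-114) = -8550 - 19*√435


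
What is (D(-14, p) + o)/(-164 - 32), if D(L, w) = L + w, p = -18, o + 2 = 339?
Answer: -305/196 ≈ -1.5561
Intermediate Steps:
o = 337 (o = -2 + 339 = 337)
(D(-14, p) + o)/(-164 - 32) = ((-14 - 18) + 337)/(-164 - 32) = (-32 + 337)/(-196) = 305*(-1/196) = -305/196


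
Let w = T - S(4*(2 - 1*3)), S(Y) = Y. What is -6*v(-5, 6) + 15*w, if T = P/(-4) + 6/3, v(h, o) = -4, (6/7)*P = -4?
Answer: 263/2 ≈ 131.50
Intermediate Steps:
P = -14/3 (P = (7/6)*(-4) = -14/3 ≈ -4.6667)
T = 19/6 (T = -14/3/(-4) + 6/3 = -14/3*(-¼) + 6*(⅓) = 7/6 + 2 = 19/6 ≈ 3.1667)
w = 43/6 (w = 19/6 - 4*(2 - 1*3) = 19/6 - 4*(2 - 3) = 19/6 - 4*(-1) = 19/6 - 1*(-4) = 19/6 + 4 = 43/6 ≈ 7.1667)
-6*v(-5, 6) + 15*w = -6*(-4) + 15*(43/6) = 24 + 215/2 = 263/2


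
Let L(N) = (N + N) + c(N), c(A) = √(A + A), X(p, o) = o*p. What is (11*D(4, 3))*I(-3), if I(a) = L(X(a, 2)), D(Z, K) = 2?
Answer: -264 + 44*I*√3 ≈ -264.0 + 76.21*I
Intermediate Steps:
c(A) = √2*√A (c(A) = √(2*A) = √2*√A)
L(N) = 2*N + √2*√N (L(N) = (N + N) + √2*√N = 2*N + √2*√N)
I(a) = 2*√a + 4*a (I(a) = 2*(2*a) + √2*√(2*a) = 4*a + √2*(√2*√a) = 4*a + 2*√a = 2*√a + 4*a)
(11*D(4, 3))*I(-3) = (11*2)*(2*√(-3) + 4*(-3)) = 22*(2*(I*√3) - 12) = 22*(2*I*√3 - 12) = 22*(-12 + 2*I*√3) = -264 + 44*I*√3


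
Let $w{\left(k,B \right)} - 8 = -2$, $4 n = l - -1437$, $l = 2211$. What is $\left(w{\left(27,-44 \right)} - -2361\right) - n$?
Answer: $1455$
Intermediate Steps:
$n = 912$ ($n = \frac{2211 - -1437}{4} = \frac{2211 + 1437}{4} = \frac{1}{4} \cdot 3648 = 912$)
$w{\left(k,B \right)} = 6$ ($w{\left(k,B \right)} = 8 - 2 = 6$)
$\left(w{\left(27,-44 \right)} - -2361\right) - n = \left(6 - -2361\right) - 912 = \left(6 + 2361\right) - 912 = 2367 - 912 = 1455$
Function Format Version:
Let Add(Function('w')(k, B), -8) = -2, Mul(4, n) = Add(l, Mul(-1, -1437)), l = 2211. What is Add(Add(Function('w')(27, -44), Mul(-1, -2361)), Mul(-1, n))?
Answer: 1455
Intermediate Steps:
n = 912 (n = Mul(Rational(1, 4), Add(2211, Mul(-1, -1437))) = Mul(Rational(1, 4), Add(2211, 1437)) = Mul(Rational(1, 4), 3648) = 912)
Function('w')(k, B) = 6 (Function('w')(k, B) = Add(8, -2) = 6)
Add(Add(Function('w')(27, -44), Mul(-1, -2361)), Mul(-1, n)) = Add(Add(6, Mul(-1, -2361)), Mul(-1, 912)) = Add(Add(6, 2361), -912) = Add(2367, -912) = 1455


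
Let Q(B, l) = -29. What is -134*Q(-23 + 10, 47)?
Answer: 3886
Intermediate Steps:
-134*Q(-23 + 10, 47) = -134*(-29) = 3886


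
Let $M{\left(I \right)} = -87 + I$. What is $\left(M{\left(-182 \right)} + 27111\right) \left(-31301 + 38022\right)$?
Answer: $180405082$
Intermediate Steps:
$\left(M{\left(-182 \right)} + 27111\right) \left(-31301 + 38022\right) = \left(\left(-87 - 182\right) + 27111\right) \left(-31301 + 38022\right) = \left(-269 + 27111\right) 6721 = 26842 \cdot 6721 = 180405082$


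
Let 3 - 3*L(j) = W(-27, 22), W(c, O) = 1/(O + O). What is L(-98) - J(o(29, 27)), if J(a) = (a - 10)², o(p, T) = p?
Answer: -47521/132 ≈ -360.01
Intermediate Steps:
W(c, O) = 1/(2*O)
L(j) = 131/132 (L(j) = 1 - 1/(6*22) = 1 - ⅓*1/44 = 1 - 1/132 = 131/132)
J(a) = (-10 + a)²
L(-98) - J(o(29, 27)) = 131/132 - (-10 + 29)² = 131/132 - 1*19² = 131/132 - 1*361 = 131/132 - 361 = -47521/132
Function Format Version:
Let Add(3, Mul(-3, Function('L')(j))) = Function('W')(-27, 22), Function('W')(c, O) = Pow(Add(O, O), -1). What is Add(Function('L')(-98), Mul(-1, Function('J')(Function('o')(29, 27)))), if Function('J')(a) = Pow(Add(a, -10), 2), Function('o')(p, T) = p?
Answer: Rational(-47521, 132) ≈ -360.01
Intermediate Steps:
Function('W')(c, O) = Mul(Rational(1, 2), Pow(O, -1)) (Function('W')(c, O) = Pow(Mul(2, O), -1) = Mul(Rational(1, 2), Pow(O, -1)))
Function('L')(j) = Rational(131, 132) (Function('L')(j) = Add(1, Mul(Rational(-1, 3), Mul(Rational(1, 2), Pow(22, -1)))) = Add(1, Mul(Rational(-1, 3), Mul(Rational(1, 2), Rational(1, 22)))) = Add(1, Mul(Rational(-1, 3), Rational(1, 44))) = Add(1, Rational(-1, 132)) = Rational(131, 132))
Function('J')(a) = Pow(Add(-10, a), 2)
Add(Function('L')(-98), Mul(-1, Function('J')(Function('o')(29, 27)))) = Add(Rational(131, 132), Mul(-1, Pow(Add(-10, 29), 2))) = Add(Rational(131, 132), Mul(-1, Pow(19, 2))) = Add(Rational(131, 132), Mul(-1, 361)) = Add(Rational(131, 132), -361) = Rational(-47521, 132)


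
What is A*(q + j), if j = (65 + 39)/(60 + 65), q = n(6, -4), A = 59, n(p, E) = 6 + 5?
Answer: 87261/125 ≈ 698.09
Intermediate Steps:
n(p, E) = 11
q = 11
j = 104/125 ≈ 0.83200
A*(q + j) = 59*(11 + 104/125) = 59*(1479/125) = 87261/125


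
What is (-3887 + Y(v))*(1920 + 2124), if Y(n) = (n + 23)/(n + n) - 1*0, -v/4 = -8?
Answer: -251448843/16 ≈ -1.5716e+7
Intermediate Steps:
v = 32 (v = -4*(-8) = 32)
Y(n) = (23 + n)/(2*n) (Y(n) = (23 + n)/((2*n)) + 0 = (23 + n)*(1/(2*n)) + 0 = (23 + n)/(2*n) + 0 = (23 + n)/(2*n))
(-3887 + Y(v))*(1920 + 2124) = (-3887 + (½)*(23 + 32)/32)*(1920 + 2124) = (-3887 + (½)*(1/32)*55)*4044 = (-3887 + 55/64)*4044 = -248713/64*4044 = -251448843/16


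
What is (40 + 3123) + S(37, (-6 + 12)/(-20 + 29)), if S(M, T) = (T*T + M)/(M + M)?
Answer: 2106895/666 ≈ 3163.5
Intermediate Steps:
S(M, T) = (M + T**2)/(2*M) (S(M, T) = (T**2 + M)/((2*M)) = (M + T**2)*(1/(2*M)) = (M + T**2)/(2*M))
(40 + 3123) + S(37, (-6 + 12)/(-20 + 29)) = (40 + 3123) + (1/2)*(37 + ((-6 + 12)/(-20 + 29))**2)/37 = 3163 + (1/2)*(1/37)*(37 + (6/9)**2) = 3163 + (1/2)*(1/37)*(37 + (6*(1/9))**2) = 3163 + (1/2)*(1/37)*(37 + (2/3)**2) = 3163 + (1/2)*(1/37)*(37 + 4/9) = 3163 + (1/2)*(1/37)*(337/9) = 3163 + 337/666 = 2106895/666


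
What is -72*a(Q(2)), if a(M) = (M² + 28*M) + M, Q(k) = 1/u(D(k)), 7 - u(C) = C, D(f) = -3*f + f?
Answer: -23040/121 ≈ -190.41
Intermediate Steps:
D(f) = -2*f
u(C) = 7 - C
Q(k) = 1/(7 + 2*k) (Q(k) = 1/(7 - (-2)*k) = 1/(7 + 2*k))
a(M) = M² + 29*M
-72*a(Q(2)) = -72*(29 + 1/(7 + 2*2))/(7 + 2*2) = -72*(29 + 1/(7 + 4))/(7 + 4) = -72*(29 + 1/11)/11 = -72*320/(11*11) = -72*320/121 = -23040/121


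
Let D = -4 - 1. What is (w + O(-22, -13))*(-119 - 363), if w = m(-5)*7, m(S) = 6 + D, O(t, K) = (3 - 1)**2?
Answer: -5302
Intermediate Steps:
D = -5
O(t, K) = 4 (O(t, K) = 2**2 = 4)
m(S) = 1 (m(S) = 6 - 5 = 1)
w = 7 (w = 1*7 = 7)
(w + O(-22, -13))*(-119 - 363) = (7 + 4)*(-119 - 363) = 11*(-482) = -5302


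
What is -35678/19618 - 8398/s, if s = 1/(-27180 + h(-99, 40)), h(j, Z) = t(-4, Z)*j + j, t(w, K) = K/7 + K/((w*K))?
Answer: 32083756031623/137326 ≈ 2.3363e+8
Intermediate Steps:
t(w, K) = 1/w + K/7 (t(w, K) = K*(⅐) + K/((K*w)) = K/7 + K*(1/(K*w)) = K/7 + 1/w = 1/w + K/7)
h(j, Z) = j + j*(-¼ + Z/7) (h(j, Z) = (1/(-4) + Z/7)*j + j = (-¼ + Z/7)*j + j = j*(-¼ + Z/7) + j = j + j*(-¼ + Z/7))
s = -28/778959 (s = 1/(-27180 + (1/28)*(-99)*(21 + 4*40)) = 1/(-27180 + (1/28)*(-99)*(21 + 160)) = 1/(-27180 + (1/28)*(-99)*181) = 1/(-27180 - 17919/28) = 1/(-778959/28) = -28/778959 ≈ -3.5945e-5)
-35678/19618 - 8398/s = -35678/19618 - 8398/(-28/778959) = -35678*1/19618 - 8398*(-778959/28) = -17839/9809 + 3270848841/14 = 32083756031623/137326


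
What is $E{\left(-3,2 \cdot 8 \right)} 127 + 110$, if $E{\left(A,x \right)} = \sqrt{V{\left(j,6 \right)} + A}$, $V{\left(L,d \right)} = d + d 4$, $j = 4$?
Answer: $110 + 381 \sqrt{3} \approx 769.91$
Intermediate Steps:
$V{\left(L,d \right)} = 5 d$ ($V{\left(L,d \right)} = d + 4 d = 5 d$)
$E{\left(A,x \right)} = \sqrt{30 + A}$ ($E{\left(A,x \right)} = \sqrt{5 \cdot 6 + A} = \sqrt{30 + A}$)
$E{\left(-3,2 \cdot 8 \right)} 127 + 110 = \sqrt{30 - 3} \cdot 127 + 110 = \sqrt{27} \cdot 127 + 110 = 3 \sqrt{3} \cdot 127 + 110 = 381 \sqrt{3} + 110 = 110 + 381 \sqrt{3}$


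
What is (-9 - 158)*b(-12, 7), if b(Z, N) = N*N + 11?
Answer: -10020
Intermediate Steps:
b(Z, N) = 11 + N² (b(Z, N) = N² + 11 = 11 + N²)
(-9 - 158)*b(-12, 7) = (-9 - 158)*(11 + 7²) = -167*(11 + 49) = -167*60 = -10020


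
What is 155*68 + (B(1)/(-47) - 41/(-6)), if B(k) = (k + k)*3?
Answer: 2974171/282 ≈ 10547.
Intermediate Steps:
B(k) = 6*k (B(k) = (2*k)*3 = 6*k)
155*68 + (B(1)/(-47) - 41/(-6)) = 155*68 + ((6*1)/(-47) - 41/(-6)) = 10540 + (6*(-1/47) - 41*(-1/6)) = 10540 + (-6/47 + 41/6) = 10540 + 1891/282 = 2974171/282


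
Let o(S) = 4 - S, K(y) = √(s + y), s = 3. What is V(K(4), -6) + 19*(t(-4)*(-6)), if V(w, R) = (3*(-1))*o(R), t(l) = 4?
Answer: -486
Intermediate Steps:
K(y) = √(3 + y)
V(w, R) = -12 + 3*R (V(w, R) = (3*(-1))*(4 - R) = -3*(4 - R) = -12 + 3*R)
V(K(4), -6) + 19*(t(-4)*(-6)) = (-12 + 3*(-6)) + 19*(4*(-6)) = (-12 - 18) + 19*(-24) = -30 - 456 = -486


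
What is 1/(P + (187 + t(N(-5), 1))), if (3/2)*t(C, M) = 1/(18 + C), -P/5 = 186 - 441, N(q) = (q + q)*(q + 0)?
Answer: 102/149125 ≈ 0.00068399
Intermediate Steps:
N(q) = 2*q**2 (N(q) = (2*q)*q = 2*q**2)
P = 1275 (P = -5*(186 - 441) = -5*(-255) = 1275)
t(C, M) = 2/(3*(18 + C))
1/(P + (187 + t(N(-5), 1))) = 1/(1275 + (187 + 2/(3*(18 + 2*(-5)**2)))) = 1/(1275 + (187 + 2/(3*(18 + 2*25)))) = 1/(1275 + (187 + 2/(3*(18 + 50)))) = 1/(1275 + (187 + (2/3)/68)) = 1/(1275 + (187 + (2/3)*(1/68))) = 1/(1275 + (187 + 1/102)) = 1/(1275 + 19075/102) = 1/(149125/102) = 102/149125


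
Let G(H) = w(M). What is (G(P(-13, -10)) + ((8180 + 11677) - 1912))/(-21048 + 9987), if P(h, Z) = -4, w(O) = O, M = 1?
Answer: -1994/1229 ≈ -1.6225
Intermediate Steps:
G(H) = 1
(G(P(-13, -10)) + ((8180 + 11677) - 1912))/(-21048 + 9987) = (1 + ((8180 + 11677) - 1912))/(-21048 + 9987) = (1 + (19857 - 1912))/(-11061) = (1 + 17945)*(-1/11061) = 17946*(-1/11061) = -1994/1229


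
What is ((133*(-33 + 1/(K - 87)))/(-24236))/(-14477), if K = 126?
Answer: -85519/6841859154 ≈ -1.2499e-5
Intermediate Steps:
((133*(-33 + 1/(K - 87)))/(-24236))/(-14477) = ((133*(-33 + 1/(126 - 87)))/(-24236))/(-14477) = ((133*(-33 + 1/39))*(-1/24236))*(-1/14477) = ((133*(-1286/39))*(-1/24236))*(-1/14477) = -171038/39*(-1/24236)*(-1/14477) = (85519/472602)*(-1/14477) = -85519/6841859154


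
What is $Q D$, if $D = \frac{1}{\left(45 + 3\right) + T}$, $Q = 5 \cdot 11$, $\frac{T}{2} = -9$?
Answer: $\frac{11}{6} \approx 1.8333$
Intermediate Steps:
$T = -18$ ($T = 2 \left(-9\right) = -18$)
$Q = 55$
$D = \frac{1}{30}$ ($D = \frac{1}{\left(45 + 3\right) - 18} = \frac{1}{48 - 18} = \frac{1}{30} \approx 0.033333$)
$Q D = 55 \cdot \frac{1}{30} = \frac{11}{6}$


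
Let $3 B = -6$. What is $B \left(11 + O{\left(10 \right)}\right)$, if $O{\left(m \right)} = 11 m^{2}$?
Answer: $-2222$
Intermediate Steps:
$B = -2$ ($B = \frac{1}{3} \left(-6\right) = -2$)
$B \left(11 + O{\left(10 \right)}\right) = - 2 \left(11 + 11 \cdot 10^{2}\right) = - 2 \left(11 + 11 \cdot 100\right) = - 2 \left(11 + 1100\right) = \left(-2\right) 1111 = -2222$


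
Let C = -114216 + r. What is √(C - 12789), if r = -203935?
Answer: 2*I*√82735 ≈ 575.27*I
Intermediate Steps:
C = -318151 (C = -114216 - 203935 = -318151)
√(C - 12789) = √(-318151 - 12789) = √(-330940) = 2*I*√82735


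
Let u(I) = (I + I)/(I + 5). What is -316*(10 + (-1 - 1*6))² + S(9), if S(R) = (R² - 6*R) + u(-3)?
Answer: -2820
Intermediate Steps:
u(I) = 2*I/(5 + I) (u(I) = (2*I)/(5 + I) = 2*I/(5 + I))
S(R) = -3 + R² - 6*R (S(R) = (R² - 6*R) + 2*(-3)/(5 - 3) = (R² - 6*R) + 2*(-3)/2 = (R² - 6*R) + 2*(-3)*(½) = (R² - 6*R) - 3 = -3 + R² - 6*R)
-316*(10 + (-1 - 1*6))² + S(9) = -316*(10 + (-1 - 1*6))² + (-3 + 9² - 6*9) = -316*(10 + (-1 - 6))² + (-3 + 81 - 54) = -316*(10 - 7)² + 24 = -316*3² + 24 = -316*9 + 24 = -2844 + 24 = -2820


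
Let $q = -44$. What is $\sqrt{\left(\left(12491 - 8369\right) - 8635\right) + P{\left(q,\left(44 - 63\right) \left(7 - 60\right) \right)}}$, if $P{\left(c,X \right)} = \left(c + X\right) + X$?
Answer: $i \sqrt{2543} \approx 50.428 i$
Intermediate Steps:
$P{\left(c,X \right)} = c + 2 X$ ($P{\left(c,X \right)} = \left(X + c\right) + X = c + 2 X$)
$\sqrt{\left(\left(12491 - 8369\right) - 8635\right) + P{\left(q,\left(44 - 63\right) \left(7 - 60\right) \right)}} = \sqrt{\left(\left(12491 - 8369\right) - 8635\right) - \left(44 - 2 \left(44 - 63\right) \left(7 - 60\right)\right)} = \sqrt{\left(4122 - 8635\right) - \left(44 - 2 \left(\left(-19\right) \left(-53\right)\right)\right)} = \sqrt{-4513 + \left(-44 + 2 \cdot 1007\right)} = \sqrt{-4513 + \left(-44 + 2014\right)} = \sqrt{-4513 + 1970} = \sqrt{-2543} = i \sqrt{2543}$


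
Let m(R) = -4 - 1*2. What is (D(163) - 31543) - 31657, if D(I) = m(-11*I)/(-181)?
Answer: -11439194/181 ≈ -63200.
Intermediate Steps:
m(R) = -6 (m(R) = -4 - 2 = -6)
D(I) = 6/181 (D(I) = -6/(-181) = -6*(-1/181) = 6/181)
(D(163) - 31543) - 31657 = (6/181 - 31543) - 31657 = -5709277/181 - 31657 = -11439194/181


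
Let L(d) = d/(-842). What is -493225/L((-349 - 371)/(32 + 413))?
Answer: -18480647525/72 ≈ -2.5668e+8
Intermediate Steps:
L(d) = -d/842 (L(d) = d*(-1/842) = -d/842)
-493225/L((-349 - 371)/(32 + 413)) = -493225*(-842*(32 + 413)/(-349 - 371)) = -493225/((-(-360)/(421*445))) = -493225/((-1/842*(-144/89))) = -493225/72/37469 = -493225*37469/72 = -18480647525/72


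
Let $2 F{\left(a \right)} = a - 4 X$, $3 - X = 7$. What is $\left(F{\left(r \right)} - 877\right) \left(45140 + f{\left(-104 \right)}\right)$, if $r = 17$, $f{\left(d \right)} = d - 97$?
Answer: $- \frac{77340019}{2} \approx -3.867 \cdot 10^{7}$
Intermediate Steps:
$f{\left(d \right)} = -97 + d$
$X = -4$ ($X = 3 - 7 = -4$)
$F{\left(a \right)} = 8 + \frac{a}{2}$ ($F{\left(a \right)} = \frac{a - -16}{2} = \frac{a + 16}{2} = \frac{16 + a}{2} = 8 + \frac{a}{2}$)
$\left(F{\left(r \right)} - 877\right) \left(45140 + f{\left(-104 \right)}\right) = \left(\left(8 + \frac{1}{2} \cdot 17\right) - 877\right) \left(45140 - 201\right) = \left(\left(8 + \frac{17}{2}\right) - 877\right) \left(45140 - 201\right) = \left(\frac{33}{2} - 877\right) 44939 = \left(- \frac{1721}{2}\right) 44939 = - \frac{77340019}{2}$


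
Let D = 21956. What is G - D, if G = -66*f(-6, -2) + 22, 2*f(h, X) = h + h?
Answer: -21538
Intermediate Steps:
f(h, X) = h (f(h, X) = (h + h)/2 = (2*h)/2 = h)
G = 418 (G = -66*(-6) + 22 = 396 + 22 = 418)
G - D = 418 - 1*21956 = 418 - 21956 = -21538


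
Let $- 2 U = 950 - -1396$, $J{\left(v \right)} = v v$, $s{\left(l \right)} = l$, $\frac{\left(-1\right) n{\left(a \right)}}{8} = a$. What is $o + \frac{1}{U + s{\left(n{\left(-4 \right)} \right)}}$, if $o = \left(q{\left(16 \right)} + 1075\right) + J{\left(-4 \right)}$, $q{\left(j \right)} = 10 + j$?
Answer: $\frac{1274496}{1141} \approx 1117.0$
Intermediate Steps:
$n{\left(a \right)} = - 8 a$
$J{\left(v \right)} = v^{2}$
$U = -1173$ ($U = - \frac{950 - -1396}{2} = - \frac{950 + 1396}{2} = \left(- \frac{1}{2}\right) 2346 = -1173$)
$o = 1117$ ($o = \left(\left(10 + 16\right) + 1075\right) + \left(-4\right)^{2} = \left(26 + 1075\right) + 16 = 1101 + 16 = 1117$)
$o + \frac{1}{U + s{\left(n{\left(-4 \right)} \right)}} = 1117 + \frac{1}{-1173 - -32} = 1117 + \frac{1}{-1173 + 32} = 1117 + \frac{1}{-1141} = 1117 - \frac{1}{1141} = \frac{1274496}{1141}$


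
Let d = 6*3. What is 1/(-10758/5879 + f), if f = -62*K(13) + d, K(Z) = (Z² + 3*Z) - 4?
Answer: -5879/74262528 ≈ -7.9165e-5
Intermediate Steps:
d = 18
K(Z) = -4 + Z² + 3*Z
f = -12630 (f = -62*(-4 + 13² + 3*13) + 18 = -62*(-4 + 169 + 39) + 18 = -62*204 + 18 = -12648 + 18 = -12630)
1/(-10758/5879 + f) = 1/(-10758/5879 - 12630) = 1/(-74262528/5879) = -5879/74262528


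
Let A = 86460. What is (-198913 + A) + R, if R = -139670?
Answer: -252123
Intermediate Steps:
(-198913 + A) + R = (-198913 + 86460) - 139670 = -112453 - 139670 = -252123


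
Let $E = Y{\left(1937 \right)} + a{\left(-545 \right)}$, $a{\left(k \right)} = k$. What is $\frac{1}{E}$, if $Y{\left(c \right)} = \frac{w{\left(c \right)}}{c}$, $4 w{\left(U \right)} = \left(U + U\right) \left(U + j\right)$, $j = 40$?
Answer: $\frac{2}{887} \approx 0.0022548$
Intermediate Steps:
$w{\left(U \right)} = \frac{U \left(40 + U\right)}{2}$ ($w{\left(U \right)} = \frac{\left(U + U\right) \left(U + 40\right)}{4} = \frac{2 U \left(40 + U\right)}{4} = \frac{U \left(40 + U\right)}{2}$)
$Y{\left(c \right)} = 20 + \frac{c}{2}$ ($Y{\left(c \right)} = \frac{\frac{1}{2} c \left(40 + c\right)}{c} = 20 + \frac{c}{2}$)
$E = \frac{887}{2}$ ($E = \left(20 + \frac{1}{2} \cdot 1937\right) - 545 = \left(20 + \frac{1937}{2}\right) - 545 = \frac{1977}{2} - 545 = \frac{887}{2} \approx 443.5$)
$\frac{1}{E} = \frac{1}{\frac{887}{2}} = \frac{2}{887}$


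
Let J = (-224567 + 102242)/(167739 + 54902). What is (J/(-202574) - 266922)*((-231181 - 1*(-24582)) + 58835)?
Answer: 889430179084272836886/22550638967 ≈ 3.9441e+10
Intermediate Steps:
J = -122325/222641 ≈ -0.54943
(J/(-202574) - 266922)*((-231181 - 1*(-24582)) + 58835) = (-122325/222641/(-202574) - 266922)*((-231181 - 1*(-24582)) + 58835) = (-122325/222641*(-1/202574) - 266922)*((-231181 + 24582) + 58835) = (122325/45101277934 - 266922)*(-206599 + 58835) = -12038523308576823/45101277934*(-147764) = 889430179084272836886/22550638967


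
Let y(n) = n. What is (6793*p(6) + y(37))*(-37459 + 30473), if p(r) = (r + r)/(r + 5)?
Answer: -572314078/11 ≈ -5.2029e+7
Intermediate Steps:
p(r) = 2*r/(5 + r) (p(r) = (2*r)/(5 + r) = 2*r/(5 + r))
(6793*p(6) + y(37))*(-37459 + 30473) = (6793*(2*6/(5 + 6)) + 37)*(-37459 + 30473) = (6793*(2*6/11) + 37)*(-6986) = (6793*(2*6*(1/11)) + 37)*(-6986) = (6793*(12/11) + 37)*(-6986) = (81516/11 + 37)*(-6986) = (81923/11)*(-6986) = -572314078/11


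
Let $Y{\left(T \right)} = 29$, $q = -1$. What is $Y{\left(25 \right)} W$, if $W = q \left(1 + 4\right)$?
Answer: $-145$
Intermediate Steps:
$W = -5$ ($W = - (1 + 4) = \left(-1\right) 5 = -5$)
$Y{\left(25 \right)} W = 29 \left(-5\right) = -145$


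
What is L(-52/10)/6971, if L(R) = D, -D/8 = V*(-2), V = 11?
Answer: 176/6971 ≈ 0.025247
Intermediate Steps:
D = 176 (D = -88*(-2) = -8*(-22) = 176)
L(R) = 176
L(-52/10)/6971 = 176/6971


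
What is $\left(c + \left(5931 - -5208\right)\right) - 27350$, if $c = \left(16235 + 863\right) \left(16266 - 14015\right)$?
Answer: $38471387$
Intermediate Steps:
$c = 38487598$ ($c = 17098 \cdot 2251 = 38487598$)
$\left(c + \left(5931 - -5208\right)\right) - 27350 = \left(38487598 + \left(5931 - -5208\right)\right) - 27350 = \left(38487598 + \left(5931 + 5208\right)\right) - 27350 = \left(38487598 + 11139\right) - 27350 = 38498737 - 27350 = 38471387$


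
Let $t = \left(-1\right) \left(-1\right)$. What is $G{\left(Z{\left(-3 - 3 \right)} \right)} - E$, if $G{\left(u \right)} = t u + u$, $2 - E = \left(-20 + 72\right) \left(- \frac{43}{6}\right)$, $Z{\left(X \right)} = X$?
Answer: $- \frac{1160}{3} \approx -386.67$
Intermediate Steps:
$t = 1$
$E = \frac{1124}{3}$ ($E = 2 - \left(-20 + 72\right) \left(- \frac{43}{6}\right) = 2 - 52 \left(\left(-43\right) \frac{1}{6}\right) = 2 - 52 \left(- \frac{43}{6}\right) = 2 - - \frac{1118}{3} = 2 + \frac{1118}{3} = \frac{1124}{3} \approx 374.67$)
$G{\left(u \right)} = 2 u$ ($G{\left(u \right)} = 1 u + u = u + u = 2 u$)
$G{\left(Z{\left(-3 - 3 \right)} \right)} - E = 2 \left(-3 - 3\right) - \frac{1124}{3} = 2 \left(-6\right) - \frac{1124}{3} = -12 - \frac{1124}{3} = - \frac{1160}{3}$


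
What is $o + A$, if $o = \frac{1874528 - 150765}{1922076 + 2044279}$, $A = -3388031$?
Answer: $- \frac{13438131973242}{3966355} \approx -3.388 \cdot 10^{6}$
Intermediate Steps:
$o = \frac{1723763}{3966355} \approx 0.4346$
$o + A = \frac{1723763}{3966355} - 3388031 = - \frac{13438131973242}{3966355}$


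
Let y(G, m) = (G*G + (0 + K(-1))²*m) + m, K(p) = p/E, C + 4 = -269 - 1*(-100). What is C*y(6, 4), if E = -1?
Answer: -7612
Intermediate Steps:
C = -173 (C = -4 + (-269 - 1*(-100)) = -4 + (-269 + 100) = -4 - 169 = -173)
K(p) = -p (K(p) = p/(-1) = p*(-1) = -p)
y(G, m) = G² + 2*m (y(G, m) = (G*G + (0 - 1*(-1))²*m) + m = (G² + (0 + 1)²*m) + m = (G² + 1²*m) + m = (G² + 1*m) + m = (G² + m) + m = (m + G²) + m = G² + 2*m)
C*y(6, 4) = -173*(6² + 2*4) = -173*(36 + 8) = -173*44 = -7612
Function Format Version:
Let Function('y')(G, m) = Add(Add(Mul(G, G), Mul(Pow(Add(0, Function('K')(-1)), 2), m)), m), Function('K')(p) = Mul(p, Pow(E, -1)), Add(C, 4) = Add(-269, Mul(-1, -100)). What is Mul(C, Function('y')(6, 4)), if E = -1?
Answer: -7612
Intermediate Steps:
C = -173 (C = Add(-4, Add(-269, Mul(-1, -100))) = Add(-4, Add(-269, 100)) = Add(-4, -169) = -173)
Function('K')(p) = Mul(-1, p) (Function('K')(p) = Mul(p, Pow(-1, -1)) = Mul(p, -1) = Mul(-1, p))
Function('y')(G, m) = Add(Pow(G, 2), Mul(2, m)) (Function('y')(G, m) = Add(Add(Mul(G, G), Mul(Pow(Add(0, Mul(-1, -1)), 2), m)), m) = Add(Add(Pow(G, 2), Mul(Pow(Add(0, 1), 2), m)), m) = Add(Add(Pow(G, 2), Mul(Pow(1, 2), m)), m) = Add(Add(Pow(G, 2), Mul(1, m)), m) = Add(Add(Pow(G, 2), m), m) = Add(Add(m, Pow(G, 2)), m) = Add(Pow(G, 2), Mul(2, m)))
Mul(C, Function('y')(6, 4)) = Mul(-173, Add(Pow(6, 2), Mul(2, 4))) = Mul(-173, Add(36, 8)) = Mul(-173, 44) = -7612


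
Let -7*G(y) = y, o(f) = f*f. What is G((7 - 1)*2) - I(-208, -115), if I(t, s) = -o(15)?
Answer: 1563/7 ≈ 223.29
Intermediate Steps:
o(f) = f**2
I(t, s) = -225 (I(t, s) = -1*15**2 = -1*225 = -225)
G(y) = -y/7
G((7 - 1)*2) - I(-208, -115) = -(7 - 1)*2/7 - 1*(-225) = -6*2/7 + 225 = -1/7*12 + 225 = -12/7 + 225 = 1563/7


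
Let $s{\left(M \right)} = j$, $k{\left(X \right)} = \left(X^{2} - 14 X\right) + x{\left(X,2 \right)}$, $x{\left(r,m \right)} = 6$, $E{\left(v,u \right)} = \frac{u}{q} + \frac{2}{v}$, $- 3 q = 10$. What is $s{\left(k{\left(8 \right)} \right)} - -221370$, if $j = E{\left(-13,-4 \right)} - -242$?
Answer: $\frac{14404848}{65} \approx 2.2161 \cdot 10^{5}$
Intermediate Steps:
$q = - \frac{10}{3}$ ($q = \left(- \frac{1}{3}\right) 10 = - \frac{10}{3} \approx -3.3333$)
$E{\left(v,u \right)} = \frac{2}{v} - \frac{3 u}{10}$ ($E{\left(v,u \right)} = \frac{u}{- \frac{10}{3}} + \frac{2}{v} = u \left(- \frac{3}{10}\right) + \frac{2}{v} = - \frac{3 u}{10} + \frac{2}{v} = \frac{2}{v} - \frac{3 u}{10}$)
$k{\left(X \right)} = 6 + X^{2} - 14 X$ ($k{\left(X \right)} = \left(X^{2} - 14 X\right) + 6 = 6 + X^{2} - 14 X$)
$j = \frac{15798}{65}$ ($j = \left(\frac{2}{-13} - - \frac{6}{5}\right) - -242 = \left(2 \left(- \frac{1}{13}\right) + \frac{6}{5}\right) + 242 = \left(- \frac{2}{13} + \frac{6}{5}\right) + 242 = \frac{68}{65} + 242 = \frac{15798}{65} \approx 243.05$)
$s{\left(M \right)} = \frac{15798}{65}$
$s{\left(k{\left(8 \right)} \right)} - -221370 = \frac{15798}{65} - -221370 = \frac{15798}{65} + 221370 = \frac{14404848}{65}$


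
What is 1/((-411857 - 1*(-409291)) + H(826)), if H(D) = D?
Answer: -1/1740 ≈ -0.00057471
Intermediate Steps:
1/((-411857 - 1*(-409291)) + H(826)) = 1/((-411857 - 1*(-409291)) + 826) = 1/((-411857 + 409291) + 826) = 1/(-2566 + 826) = 1/(-1740) = -1/1740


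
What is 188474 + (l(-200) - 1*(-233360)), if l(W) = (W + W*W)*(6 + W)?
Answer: -7299366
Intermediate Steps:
l(W) = (6 + W)*(W + W**2) (l(W) = (W + W**2)*(6 + W) = (6 + W)*(W + W**2))
188474 + (l(-200) - 1*(-233360)) = 188474 + (-200*(6 + (-200)**2 + 7*(-200)) - 1*(-233360)) = 188474 + (-200*(6 + 40000 - 1400) + 233360) = 188474 + (-200*38606 + 233360) = 188474 + (-7721200 + 233360) = 188474 - 7487840 = -7299366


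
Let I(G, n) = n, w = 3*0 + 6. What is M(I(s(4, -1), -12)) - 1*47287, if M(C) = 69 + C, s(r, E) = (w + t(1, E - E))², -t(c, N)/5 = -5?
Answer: -47230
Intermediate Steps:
t(c, N) = 25 (t(c, N) = -5*(-5) = 25)
w = 6 (w = 0 + 6 = 6)
s(r, E) = 961 (s(r, E) = (6 + 25)² = 31² = 961)
M(I(s(4, -1), -12)) - 1*47287 = (69 - 12) - 1*47287 = 57 - 47287 = -47230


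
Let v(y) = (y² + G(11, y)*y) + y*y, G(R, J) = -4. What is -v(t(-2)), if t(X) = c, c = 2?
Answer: 0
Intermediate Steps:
t(X) = 2
v(y) = -4*y + 2*y² (v(y) = (y² - 4*y) + y*y = (y² - 4*y) + y² = -4*y + 2*y²)
-v(t(-2)) = -2*2*(-2 + 2) = -2*2*0 = -1*0 = 0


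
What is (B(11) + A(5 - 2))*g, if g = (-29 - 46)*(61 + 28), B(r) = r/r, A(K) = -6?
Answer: 33375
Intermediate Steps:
B(r) = 1
g = -6675 (g = -75*89 = -6675)
(B(11) + A(5 - 2))*g = (1 - 6)*(-6675) = -5*(-6675) = 33375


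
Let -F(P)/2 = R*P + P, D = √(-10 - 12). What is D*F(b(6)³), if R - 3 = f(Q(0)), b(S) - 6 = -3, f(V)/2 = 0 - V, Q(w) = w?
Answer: -216*I*√22 ≈ -1013.1*I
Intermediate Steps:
f(V) = -2*V (f(V) = 2*(0 - V) = 2*(-V) = -2*V)
b(S) = 3 (b(S) = 6 - 3 = 3)
R = 3 (R = 3 - 2*0 = 3 + 0 = 3)
D = I*√22 (D = √(-22) = I*√22 ≈ 4.6904*I)
F(P) = -8*P (F(P) = -2*(3*P + P) = -8*P)
D*F(b(6)³) = (I*√22)*(-8*3³) = (I*√22)*(-8*27) = (I*√22)*(-216) = -216*I*√22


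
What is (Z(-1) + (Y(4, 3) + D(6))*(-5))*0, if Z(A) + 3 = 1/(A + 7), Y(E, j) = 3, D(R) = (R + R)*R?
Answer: 0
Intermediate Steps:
D(R) = 2*R**2 (D(R) = (2*R)*R = 2*R**2)
Z(A) = -3 + 1/(7 + A) (Z(A) = -3 + 1/(A + 7) = -3 + 1/(7 + A))
(Z(-1) + (Y(4, 3) + D(6))*(-5))*0 = ((-20 - 3*(-1))/(7 - 1) + (3 + 2*6**2)*(-5))*0 = ((-20 + 3)/6 + (3 + 2*36)*(-5))*0 = ((1/6)*(-17) + (3 + 72)*(-5))*0 = (-17/6 + 75*(-5))*0 = (-17/6 - 375)*0 = -2267/6*0 = 0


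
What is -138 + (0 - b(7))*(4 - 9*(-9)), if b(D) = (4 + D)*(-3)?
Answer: 2667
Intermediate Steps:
b(D) = -12 - 3*D
-138 + (0 - b(7))*(4 - 9*(-9)) = -138 + (0 - (-12 - 3*7))*(4 - 9*(-9)) = -138 + (0 - (-12 - 21))*(4 + 81) = -138 + (0 - 1*(-33))*85 = -138 + (0 + 33)*85 = -138 + 33*85 = -138 + 2805 = 2667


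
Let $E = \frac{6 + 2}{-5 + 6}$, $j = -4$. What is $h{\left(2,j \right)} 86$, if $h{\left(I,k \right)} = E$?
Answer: $688$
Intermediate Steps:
$E = 8$ ($E = \frac{8}{1} = 8 \cdot 1 = 8$)
$h{\left(I,k \right)} = 8$
$h{\left(2,j \right)} 86 = 8 \cdot 86 = 688$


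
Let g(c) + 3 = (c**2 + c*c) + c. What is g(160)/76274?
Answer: 51357/76274 ≈ 0.67332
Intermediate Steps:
g(c) = -3 + c + 2*c**2 (g(c) = -3 + ((c**2 + c*c) + c) = -3 + ((c**2 + c**2) + c) = -3 + (2*c**2 + c) = -3 + (c + 2*c**2) = -3 + c + 2*c**2)
g(160)/76274 = (-3 + 160 + 2*160**2)/76274 = (-3 + 160 + 2*25600)*(1/76274) = (-3 + 160 + 51200)*(1/76274) = 51357*(1/76274) = 51357/76274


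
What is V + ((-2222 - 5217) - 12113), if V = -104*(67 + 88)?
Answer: -35672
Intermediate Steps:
V = -16120 (V = -104*155 = -16120)
V + ((-2222 - 5217) - 12113) = -16120 + ((-2222 - 5217) - 12113) = -16120 + (-7439 - 12113) = -16120 - 19552 = -35672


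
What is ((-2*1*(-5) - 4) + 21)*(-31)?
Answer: -837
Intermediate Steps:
((-2*1*(-5) - 4) + 21)*(-31) = ((-2*(-5) - 4) + 21)*(-31) = ((10 - 4) + 21)*(-31) = (6 + 21)*(-31) = 27*(-31) = -837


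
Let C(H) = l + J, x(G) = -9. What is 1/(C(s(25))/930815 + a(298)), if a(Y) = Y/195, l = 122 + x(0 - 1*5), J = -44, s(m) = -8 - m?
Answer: 7260357/11095853 ≈ 0.65433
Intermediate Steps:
l = 113 (l = 122 - 9 = 113)
C(H) = 69 (C(H) = 113 - 44 = 69)
a(Y) = Y/195 (a(Y) = Y*(1/195) = Y/195)
1/(C(s(25))/930815 + a(298)) = 1/(69/930815 + (1/195)*298) = 1/(69*(1/930815) + 298/195) = 1/(69/930815 + 298/195) = 1/(11095853/7260357) = 7260357/11095853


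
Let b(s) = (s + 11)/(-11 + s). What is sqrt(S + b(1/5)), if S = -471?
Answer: I*sqrt(38235)/9 ≈ 21.726*I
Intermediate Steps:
b(s) = (11 + s)/(-11 + s)
sqrt(S + b(1/5)) = sqrt(-471 + (11 + 1/5)/(-11 + 1/5)) = sqrt(-471 + (56/5)/(-54/5)) = sqrt(-471 - 5/54*56/5) = sqrt(-471 - 28/27) = sqrt(-12745/27) = I*sqrt(38235)/9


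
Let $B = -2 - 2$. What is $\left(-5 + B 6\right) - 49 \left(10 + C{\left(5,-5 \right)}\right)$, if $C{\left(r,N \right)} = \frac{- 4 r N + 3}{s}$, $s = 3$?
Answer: $- \frac{6604}{3} \approx -2201.3$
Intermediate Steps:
$C{\left(r,N \right)} = 1 - \frac{4 N r}{3}$ ($C{\left(r,N \right)} = \frac{- 4 r N + 3}{3} = \left(- 4 N r + 3\right) \frac{1}{3} = \left(3 - 4 N r\right) \frac{1}{3} = 1 - \frac{4 N r}{3}$)
$B = -4$
$\left(-5 + B 6\right) - 49 \left(10 + C{\left(5,-5 \right)}\right) = \left(-5 - 24\right) - 49 \left(10 - \left(-1 - \frac{100}{3}\right)\right) = \left(-5 - 24\right) - 49 \left(10 + \left(1 + \frac{100}{3}\right)\right) = -29 - 49 \left(10 + \frac{103}{3}\right) = -29 - \frac{6517}{3} = - \frac{6604}{3}$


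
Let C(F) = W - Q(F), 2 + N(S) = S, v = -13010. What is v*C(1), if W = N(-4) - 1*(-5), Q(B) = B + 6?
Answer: 104080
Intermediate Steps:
Q(B) = 6 + B
N(S) = -2 + S
W = -1 (W = (-2 - 4) - 1*(-5) = -6 + 5 = -1)
C(F) = -7 - F (C(F) = -1 - (6 + F) = -1 + (-6 - F) = -7 - F)
v*C(1) = -13010*(-7 - 1*1) = -13010*(-7 - 1) = -13010*(-8) = 104080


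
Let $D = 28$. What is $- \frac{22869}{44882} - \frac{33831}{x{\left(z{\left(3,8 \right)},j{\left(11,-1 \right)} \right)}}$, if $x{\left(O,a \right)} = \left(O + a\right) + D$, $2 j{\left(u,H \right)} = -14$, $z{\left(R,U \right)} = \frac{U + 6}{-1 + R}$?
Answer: $- \frac{108503091}{89764} \approx -1208.8$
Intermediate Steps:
$z{\left(R,U \right)} = \frac{6 + U}{-1 + R}$
$j{\left(u,H \right)} = -7$ ($j{\left(u,H \right)} = \frac{1}{2} \left(-14\right) = -7$)
$x{\left(O,a \right)} = 28 + O + a$ ($x{\left(O,a \right)} = \left(O + a\right) + 28 = 28 + O + a$)
$- \frac{22869}{44882} - \frac{33831}{x{\left(z{\left(3,8 \right)},j{\left(11,-1 \right)} \right)}} = - \frac{22869}{44882} - \frac{33831}{28 + \frac{6 + 8}{-1 + 3} - 7} = \left(-22869\right) \frac{1}{44882} - \frac{33831}{28 + \frac{1}{2} \cdot 14 - 7} = - \frac{22869}{44882} - \frac{33831}{28 + \frac{1}{2} \cdot 14 - 7} = - \frac{22869}{44882} - \frac{33831}{28 + 7 - 7} = - \frac{22869}{44882} - \frac{33831}{28} = - \frac{22869}{44882} - \frac{4833}{4} = - \frac{108503091}{89764}$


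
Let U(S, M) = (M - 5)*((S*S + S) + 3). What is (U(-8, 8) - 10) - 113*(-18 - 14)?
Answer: 3783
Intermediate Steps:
U(S, M) = (-5 + M)*(3 + S + S²) (U(S, M) = (-5 + M)*((S² + S) + 3) = (-5 + M)*((S + S²) + 3) = (-5 + M)*(3 + S + S²))
(U(-8, 8) - 10) - 113*(-18 - 14) = ((-15 - 5*(-8) - 5*(-8)² + 3*8 + 8*(-8) + 8*(-8)²) - 10) - 113*(-18 - 14) = ((-15 + 40 - 5*64 + 24 - 64 + 8*64) - 10) - 113*(-32) = ((-15 + 40 - 320 + 24 - 64 + 512) - 10) + 3616 = (177 - 10) + 3616 = 167 + 3616 = 3783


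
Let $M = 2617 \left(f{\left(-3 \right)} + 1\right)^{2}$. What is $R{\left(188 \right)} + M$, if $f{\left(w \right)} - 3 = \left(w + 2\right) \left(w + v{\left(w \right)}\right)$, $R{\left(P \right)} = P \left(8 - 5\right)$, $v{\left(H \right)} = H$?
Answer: $262264$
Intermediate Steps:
$R{\left(P \right)} = 3 P$ ($R{\left(P \right)} = P 3 = 3 P$)
$f{\left(w \right)} = 3 + 2 w \left(2 + w\right)$ ($f{\left(w \right)} = 3 + \left(w + 2\right) \left(w + w\right) = 3 + \left(2 + w\right) 2 w = 3 + 2 w \left(2 + w\right)$)
$M = 261700$ ($M = 2617 \left(\left(3 + 2 \left(-3\right)^{2} + 4 \left(-3\right)\right) + 1\right)^{2} = 2617 \left(\left(3 + 2 \cdot 9 - 12\right) + 1\right)^{2} = 2617 \left(\left(3 + 18 - 12\right) + 1\right)^{2} = 2617 \left(9 + 1\right)^{2} = 2617 \cdot 10^{2} = 2617 \cdot 100 = 261700$)
$R{\left(188 \right)} + M = 3 \cdot 188 + 261700 = 564 + 261700 = 262264$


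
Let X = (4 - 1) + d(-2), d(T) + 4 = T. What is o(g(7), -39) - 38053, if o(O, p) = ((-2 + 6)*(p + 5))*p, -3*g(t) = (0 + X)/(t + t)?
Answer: -32749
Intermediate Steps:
d(T) = -4 + T
X = -3 (X = (4 - 1) + (-4 - 2) = 3 - 6 = -3)
g(t) = 1/(2*t) (g(t) = -(0 - 3)/(3*(t + t)) = -(-1)/(2*t) = 1/(2*t))
o(O, p) = p*(20 + 4*p) (o(O, p) = (4*(5 + p))*p = (20 + 4*p)*p = p*(20 + 4*p))
o(g(7), -39) - 38053 = 4*(-39)*(5 - 39) - 38053 = 4*(-39)*(-34) - 38053 = 5304 - 38053 = -32749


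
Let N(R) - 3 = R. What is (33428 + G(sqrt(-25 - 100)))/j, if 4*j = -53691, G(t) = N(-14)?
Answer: -44556/17897 ≈ -2.4896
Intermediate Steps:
N(R) = 3 + R
G(t) = -11 (G(t) = 3 - 14 = -11)
j = -53691/4 (j = (1/4)*(-53691) = -53691/4 ≈ -13423.)
(33428 + G(sqrt(-25 - 100)))/j = (33428 - 11)/(-53691/4) = 33417*(-4/53691) = -44556/17897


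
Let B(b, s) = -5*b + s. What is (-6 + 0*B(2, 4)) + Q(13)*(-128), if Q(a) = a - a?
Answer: -6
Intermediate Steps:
Q(a) = 0
B(b, s) = s - 5*b
(-6 + 0*B(2, 4)) + Q(13)*(-128) = (-6 + 0*(4 - 5*2)) + 0*(-128) = (-6 + 0*(4 - 10)) + 0 = (-6 + 0*(-6)) + 0 = (-6 + 0) + 0 = -6 + 0 = -6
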